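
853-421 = 432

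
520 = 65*8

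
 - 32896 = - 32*1028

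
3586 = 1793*2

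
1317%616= 85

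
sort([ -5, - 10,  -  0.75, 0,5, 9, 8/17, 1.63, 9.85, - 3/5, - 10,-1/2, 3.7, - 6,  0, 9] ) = [ - 10  , -10, - 6, - 5, - 0.75  ,-3/5,-1/2, 0, 0,  8/17,1.63, 3.7, 5, 9, 9,  9.85]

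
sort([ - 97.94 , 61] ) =[ - 97.94,61] 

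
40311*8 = 322488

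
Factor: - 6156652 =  - 2^2*17^1*37^1*2447^1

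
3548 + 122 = 3670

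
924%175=49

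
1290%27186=1290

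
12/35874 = 2/5979=0.00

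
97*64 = 6208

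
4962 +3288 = 8250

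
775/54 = 775/54  =  14.35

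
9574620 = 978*9790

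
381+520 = 901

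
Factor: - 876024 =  -2^3*3^2 *23^3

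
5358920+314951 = 5673871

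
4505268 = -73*( - 61716) 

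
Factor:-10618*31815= - 2^1*3^2*5^1*7^1*101^1 * 5309^1 = -337811670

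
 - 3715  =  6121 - 9836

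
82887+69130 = 152017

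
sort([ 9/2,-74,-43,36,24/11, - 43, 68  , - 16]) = [ - 74,-43,-43 ,  -  16, 24/11,9/2, 36, 68 ] 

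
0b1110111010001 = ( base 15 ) 23DD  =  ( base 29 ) 926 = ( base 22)FGL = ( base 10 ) 7633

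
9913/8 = 9913/8 = 1239.12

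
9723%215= 48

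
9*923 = 8307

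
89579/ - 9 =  - 9954+7/9= - 9953.22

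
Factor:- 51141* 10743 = - 3^2*3581^1*17047^1=- 549407763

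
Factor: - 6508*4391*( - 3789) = 2^2*3^2*421^1*1627^1*4391^1 = 108276843492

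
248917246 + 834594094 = 1083511340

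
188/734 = 94/367 = 0.26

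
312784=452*692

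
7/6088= 7/6088 = 0.00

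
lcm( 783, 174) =1566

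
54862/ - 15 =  - 3658+ 8/15 = - 3657.47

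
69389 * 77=5342953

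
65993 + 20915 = 86908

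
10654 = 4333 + 6321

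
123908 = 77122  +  46786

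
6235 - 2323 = 3912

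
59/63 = 59/63 = 0.94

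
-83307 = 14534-97841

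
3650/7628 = 1825/3814=0.48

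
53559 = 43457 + 10102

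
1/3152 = 1/3152 = 0.00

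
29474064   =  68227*432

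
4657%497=184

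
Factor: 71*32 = 2272= 2^5*71^1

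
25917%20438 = 5479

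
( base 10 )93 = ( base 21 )49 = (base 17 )58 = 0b1011101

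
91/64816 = 91/64816 = 0.00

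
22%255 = 22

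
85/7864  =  85/7864=0.01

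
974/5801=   974/5801 = 0.17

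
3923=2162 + 1761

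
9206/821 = 9206/821 = 11.21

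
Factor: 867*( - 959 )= - 831453= - 3^1 * 7^1*17^2*137^1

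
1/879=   1/879  =  0.00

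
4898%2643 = 2255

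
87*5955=518085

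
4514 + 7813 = 12327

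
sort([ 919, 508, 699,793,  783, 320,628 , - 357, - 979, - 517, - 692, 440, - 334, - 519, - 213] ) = [  -  979, - 692  , -519,  -  517, - 357, - 334, - 213, 320, 440, 508, 628,699,783 , 793, 919 ]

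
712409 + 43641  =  756050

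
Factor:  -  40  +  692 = 652 = 2^2*163^1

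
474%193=88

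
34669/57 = 34669/57 = 608.23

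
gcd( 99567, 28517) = 1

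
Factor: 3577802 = 2^1*1788901^1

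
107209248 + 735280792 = 842490040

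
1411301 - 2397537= - 986236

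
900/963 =100/107  =  0.93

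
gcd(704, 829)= 1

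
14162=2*7081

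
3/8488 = 3/8488=0.00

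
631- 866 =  - 235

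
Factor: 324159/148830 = 893/410 = 2^( - 1)*5^(-1)*19^1*41^(-1 )*47^1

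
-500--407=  - 93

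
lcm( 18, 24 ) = 72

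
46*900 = 41400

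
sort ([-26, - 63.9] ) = [-63.9, - 26]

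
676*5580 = 3772080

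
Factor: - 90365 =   -  5^1*11^1*31^1*53^1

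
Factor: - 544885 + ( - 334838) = - 879723 = - 3^2 * 13^1 * 73^1*103^1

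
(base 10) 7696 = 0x1E10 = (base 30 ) 8gg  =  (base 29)94B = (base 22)fji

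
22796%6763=2507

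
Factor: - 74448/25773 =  - 2^4*3^1* 11^( - 1 )*47^1 * 71^( - 1 ) = -2256/781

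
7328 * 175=1282400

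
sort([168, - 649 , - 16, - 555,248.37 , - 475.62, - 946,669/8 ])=[ - 946, - 649, - 555, - 475.62,  -  16,669/8 , 168, 248.37]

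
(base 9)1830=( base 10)1404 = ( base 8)2574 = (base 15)639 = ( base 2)10101111100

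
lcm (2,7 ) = 14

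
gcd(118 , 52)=2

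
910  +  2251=3161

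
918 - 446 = 472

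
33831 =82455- 48624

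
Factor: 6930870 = 2^1*3^1*5^1*103^1*2243^1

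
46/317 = 46/317= 0.15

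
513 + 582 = 1095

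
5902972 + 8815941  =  14718913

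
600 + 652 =1252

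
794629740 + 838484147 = 1633113887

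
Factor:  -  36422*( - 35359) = 1287845498 =2^1*19^1*1861^1*18211^1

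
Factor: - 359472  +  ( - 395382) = -2^1 * 3^1*97^1*1297^1 = - 754854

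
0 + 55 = 55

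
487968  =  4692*104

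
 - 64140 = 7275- 71415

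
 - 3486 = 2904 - 6390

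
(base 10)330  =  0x14a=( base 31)AK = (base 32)AA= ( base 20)GA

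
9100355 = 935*9733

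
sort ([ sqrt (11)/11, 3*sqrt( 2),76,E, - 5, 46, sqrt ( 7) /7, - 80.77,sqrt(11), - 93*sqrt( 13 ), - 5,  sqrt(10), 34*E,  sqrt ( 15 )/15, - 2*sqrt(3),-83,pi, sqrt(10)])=[  -  93*sqrt(13), - 83, - 80.77,  -  5, - 5, - 2*sqrt(3 ), sqrt(15)/15,sqrt(11 ) /11,sqrt(7)/7, E, pi,sqrt( 10), sqrt(10) , sqrt(11) , 3*sqrt( 2), 46, 76, 34*E] 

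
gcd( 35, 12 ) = 1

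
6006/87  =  2002/29 = 69.03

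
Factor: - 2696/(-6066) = 4/9 = 2^2*3^( - 2)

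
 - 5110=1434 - 6544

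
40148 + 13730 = 53878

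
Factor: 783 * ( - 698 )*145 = - 2^1 * 3^3*5^1 * 29^2*349^1 = - 79247430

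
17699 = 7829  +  9870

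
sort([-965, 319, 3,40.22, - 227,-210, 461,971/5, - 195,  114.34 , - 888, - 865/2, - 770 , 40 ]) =[ - 965, - 888,-770, - 865/2,  -  227, - 210,-195,3,40 , 40.22,  114.34, 971/5,319,  461]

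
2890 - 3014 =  - 124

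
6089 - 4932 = 1157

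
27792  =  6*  4632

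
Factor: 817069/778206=2^(-1 ) * 3^(-1 )*  13^(  -  1)*907^(-1)*74279^1 = 74279/70746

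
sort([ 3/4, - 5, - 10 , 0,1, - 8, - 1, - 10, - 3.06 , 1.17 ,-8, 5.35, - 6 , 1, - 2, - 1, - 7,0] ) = [  -  10, - 10, - 8, - 8, - 7, -6, - 5, - 3.06, - 2,-1, - 1,0,0,3/4, 1,1, 1.17,5.35] 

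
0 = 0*6377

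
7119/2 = 3559+ 1/2 = 3559.50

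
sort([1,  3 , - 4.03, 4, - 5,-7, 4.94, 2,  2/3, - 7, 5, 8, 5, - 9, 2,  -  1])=[ -9,  -  7, - 7, - 5, - 4.03, - 1, 2/3,1, 2, 2, 3, 4,  4.94, 5, 5,8 ] 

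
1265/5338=1265/5338  =  0.24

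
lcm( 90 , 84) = 1260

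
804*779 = 626316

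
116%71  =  45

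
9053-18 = 9035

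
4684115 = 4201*1115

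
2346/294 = 7  +  48/49 = 7.98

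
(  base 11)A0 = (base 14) 7C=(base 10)110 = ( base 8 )156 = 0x6E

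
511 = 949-438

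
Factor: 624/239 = 2^4*3^1 * 13^1*239^( - 1 )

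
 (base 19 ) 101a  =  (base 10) 6888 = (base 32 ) 6n8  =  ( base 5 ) 210023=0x1ae8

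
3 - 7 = - 4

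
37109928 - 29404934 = 7704994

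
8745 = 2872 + 5873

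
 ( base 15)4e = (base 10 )74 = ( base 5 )244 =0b1001010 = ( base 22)38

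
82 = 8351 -8269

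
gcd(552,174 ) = 6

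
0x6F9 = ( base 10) 1785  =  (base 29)23G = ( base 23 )38e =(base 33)1L3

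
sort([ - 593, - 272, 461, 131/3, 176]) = [-593, - 272, 131/3, 176,461] 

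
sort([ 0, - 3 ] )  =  [ - 3 , 0]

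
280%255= 25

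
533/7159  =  533/7159= 0.07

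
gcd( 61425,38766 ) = 273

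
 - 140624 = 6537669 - 6678293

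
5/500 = 1/100= 0.01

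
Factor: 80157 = 3^1 *7^1*11^1*347^1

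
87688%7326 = 7102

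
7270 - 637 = 6633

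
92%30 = 2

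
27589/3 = 27589/3 = 9196.33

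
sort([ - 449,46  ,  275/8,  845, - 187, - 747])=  [ - 747, - 449, - 187, 275/8 , 46,845 ] 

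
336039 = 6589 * 51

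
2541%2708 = 2541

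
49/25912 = 49/25912 = 0.00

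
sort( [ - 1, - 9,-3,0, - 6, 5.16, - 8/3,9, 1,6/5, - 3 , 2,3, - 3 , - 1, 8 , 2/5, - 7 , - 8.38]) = [ - 9,-8.38, - 7 , - 6 , -3 ,-3, - 3 , - 8/3, - 1, - 1,0, 2/5 , 1,6/5,  2 , 3,  5.16,8,9 ]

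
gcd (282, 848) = 2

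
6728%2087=467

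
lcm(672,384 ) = 2688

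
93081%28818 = 6627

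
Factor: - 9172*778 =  - 7135816  =  - 2^3*389^1*2293^1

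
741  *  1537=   1138917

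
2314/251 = 9+55/251 = 9.22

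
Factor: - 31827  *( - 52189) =3^1*103^2*52189^1= 1661019303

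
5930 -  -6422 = 12352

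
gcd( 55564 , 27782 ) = 27782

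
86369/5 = 17273 + 4/5 = 17273.80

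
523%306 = 217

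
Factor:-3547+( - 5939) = - 2^1  *  3^2*17^1*31^1  =  -9486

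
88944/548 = 22236/137=162.31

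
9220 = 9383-163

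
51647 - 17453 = 34194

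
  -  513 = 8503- 9016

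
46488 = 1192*39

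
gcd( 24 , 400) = 8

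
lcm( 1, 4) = 4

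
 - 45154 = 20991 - 66145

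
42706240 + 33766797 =76473037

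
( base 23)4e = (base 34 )34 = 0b1101010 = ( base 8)152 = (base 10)106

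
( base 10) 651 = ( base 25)111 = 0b1010001011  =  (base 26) p1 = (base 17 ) 245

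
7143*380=2714340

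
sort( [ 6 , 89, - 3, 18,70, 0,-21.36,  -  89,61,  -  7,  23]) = [ - 89, - 21.36, - 7, - 3, 0,6, 18,23, 61, 70, 89] 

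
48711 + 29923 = 78634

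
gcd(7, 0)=7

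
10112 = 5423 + 4689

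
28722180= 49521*580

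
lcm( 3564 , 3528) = 349272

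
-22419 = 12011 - 34430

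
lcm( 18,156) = 468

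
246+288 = 534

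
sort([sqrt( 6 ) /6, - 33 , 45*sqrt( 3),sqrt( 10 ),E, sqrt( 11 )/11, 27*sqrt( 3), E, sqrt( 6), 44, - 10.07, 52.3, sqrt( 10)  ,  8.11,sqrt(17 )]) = [ - 33, - 10.07, sqrt( 11 ) /11 , sqrt( 6 ) /6,  sqrt( 6 ),E,  E,sqrt( 10), sqrt( 10), sqrt( 17) , 8.11, 44, 27*sqrt(3 ), 52.3, 45*sqrt (3 ) ]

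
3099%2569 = 530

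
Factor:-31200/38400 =  -  13/16 = - 2^( - 4)*13^1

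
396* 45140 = 17875440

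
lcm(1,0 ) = 0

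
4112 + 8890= 13002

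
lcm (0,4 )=0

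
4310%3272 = 1038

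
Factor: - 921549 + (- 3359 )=-924908 = - 2^2*107^1*2161^1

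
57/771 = 19/257  =  0.07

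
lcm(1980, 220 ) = 1980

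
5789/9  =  643 + 2/9  =  643.22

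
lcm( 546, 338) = 7098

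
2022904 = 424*4771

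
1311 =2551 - 1240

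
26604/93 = 8868/31 = 286.06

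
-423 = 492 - 915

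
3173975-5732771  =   - 2558796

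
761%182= 33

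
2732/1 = 2732 = 2732.00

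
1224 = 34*36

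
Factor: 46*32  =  1472 = 2^6 * 23^1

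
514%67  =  45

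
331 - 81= 250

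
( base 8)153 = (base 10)107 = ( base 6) 255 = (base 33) 38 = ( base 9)128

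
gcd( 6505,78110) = 5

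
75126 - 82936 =-7810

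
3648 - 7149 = -3501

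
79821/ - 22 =-3629 + 17/22 = -  3628.23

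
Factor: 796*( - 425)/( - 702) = 169150/351 = 2^1  *3^( - 3)*5^2*13^(  -  1 )*17^1*199^1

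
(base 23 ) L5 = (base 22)104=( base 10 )488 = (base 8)750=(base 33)eq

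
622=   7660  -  7038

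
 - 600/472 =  - 2+43/59 = - 1.27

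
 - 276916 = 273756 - 550672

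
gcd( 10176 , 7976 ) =8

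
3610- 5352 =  - 1742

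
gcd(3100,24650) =50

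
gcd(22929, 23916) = 3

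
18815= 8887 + 9928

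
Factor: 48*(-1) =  - 2^4*3^1=- 48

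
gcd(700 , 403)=1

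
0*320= 0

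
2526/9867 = 842/3289 = 0.26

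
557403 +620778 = 1178181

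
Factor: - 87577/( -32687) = 7^1*12511^1*32687^ ( - 1 ) 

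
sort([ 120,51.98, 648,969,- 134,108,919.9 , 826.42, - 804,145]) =[ - 804, - 134, 51.98,108,120, 145, 648, 826.42,919.9,  969] 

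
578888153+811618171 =1390506324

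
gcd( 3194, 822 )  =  2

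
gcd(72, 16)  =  8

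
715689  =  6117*117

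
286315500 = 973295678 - 686980178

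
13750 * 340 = 4675000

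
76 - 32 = 44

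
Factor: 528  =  2^4*3^1*11^1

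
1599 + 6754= 8353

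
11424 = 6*1904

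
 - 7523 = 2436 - 9959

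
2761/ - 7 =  - 2761/7=- 394.43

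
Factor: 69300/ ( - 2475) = - 28 = - 2^2*7^1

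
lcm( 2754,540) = 27540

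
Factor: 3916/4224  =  2^(-5)*3^( - 1 )*89^1  =  89/96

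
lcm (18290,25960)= 804760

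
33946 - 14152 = 19794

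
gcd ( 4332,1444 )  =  1444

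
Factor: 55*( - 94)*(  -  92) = 2^3*5^1 * 11^1*23^1*47^1=475640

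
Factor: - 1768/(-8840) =5^( - 1) = 1/5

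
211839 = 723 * 293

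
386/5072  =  193/2536 = 0.08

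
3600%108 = 36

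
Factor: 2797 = 2797^1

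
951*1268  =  1205868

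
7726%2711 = 2304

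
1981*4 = 7924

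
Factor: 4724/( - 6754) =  -2362/3377= - 2^1*11^(  -  1)*307^( - 1)*1181^1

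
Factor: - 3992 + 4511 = 3^1*173^1 = 519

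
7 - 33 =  - 26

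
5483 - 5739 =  - 256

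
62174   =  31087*2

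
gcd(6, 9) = 3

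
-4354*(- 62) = 269948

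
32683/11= 2971 + 2/11  =  2971.18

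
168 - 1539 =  - 1371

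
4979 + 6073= 11052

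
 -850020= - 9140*93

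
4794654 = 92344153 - 87549499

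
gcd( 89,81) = 1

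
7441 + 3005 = 10446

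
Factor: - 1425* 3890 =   -  5543250 = - 2^1 * 3^1 * 5^3 * 19^1*389^1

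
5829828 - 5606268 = 223560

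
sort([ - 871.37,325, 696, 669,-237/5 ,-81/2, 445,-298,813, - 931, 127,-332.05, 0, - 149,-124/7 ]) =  [ - 931,-871.37, - 332.05, - 298,-149, - 237/5, - 81/2 , - 124/7,0,  127, 325,445, 669, 696, 813 ] 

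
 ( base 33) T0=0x3bd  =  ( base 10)957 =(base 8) 1675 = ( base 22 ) 1lb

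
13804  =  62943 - 49139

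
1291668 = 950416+341252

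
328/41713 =328/41713=   0.01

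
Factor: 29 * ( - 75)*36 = - 78300= - 2^2*3^3*5^2*29^1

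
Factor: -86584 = -2^3*79^1  *  137^1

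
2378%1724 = 654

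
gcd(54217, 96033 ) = 1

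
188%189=188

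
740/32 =23 + 1/8 = 23.12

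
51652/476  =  12913/119=108.51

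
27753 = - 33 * (-841 ) 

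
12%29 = 12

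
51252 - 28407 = 22845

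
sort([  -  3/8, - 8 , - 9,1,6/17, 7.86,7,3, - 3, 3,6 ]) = [ - 9,  -  8, - 3, - 3/8  ,  6/17,1,3, 3, 6,7, 7.86]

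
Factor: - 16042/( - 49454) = 13^1*79^( - 1) * 313^( - 1)*617^1 = 8021/24727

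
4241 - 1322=2919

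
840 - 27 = 813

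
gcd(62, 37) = 1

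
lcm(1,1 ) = 1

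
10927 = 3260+7667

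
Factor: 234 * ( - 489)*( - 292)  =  2^3*3^3*13^1*73^1 *163^1 = 33412392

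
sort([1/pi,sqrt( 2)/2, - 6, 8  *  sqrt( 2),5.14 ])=[ - 6 , 1/pi,sqrt(2 ) /2,5.14,8*sqrt( 2)] 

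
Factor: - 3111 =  - 3^1 *17^1*61^1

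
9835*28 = 275380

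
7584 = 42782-35198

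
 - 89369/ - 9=89369/9 = 9929.89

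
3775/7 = 539 + 2/7 = 539.29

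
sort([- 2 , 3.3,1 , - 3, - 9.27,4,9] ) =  [ - 9.27, - 3,- 2,1,3.3, 4, 9 ] 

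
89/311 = 89/311  =  0.29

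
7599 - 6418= 1181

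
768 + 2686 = 3454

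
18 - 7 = 11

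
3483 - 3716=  - 233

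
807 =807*1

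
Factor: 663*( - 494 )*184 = - 2^4*3^1*13^2*17^1 * 19^1 * 23^1=-60264048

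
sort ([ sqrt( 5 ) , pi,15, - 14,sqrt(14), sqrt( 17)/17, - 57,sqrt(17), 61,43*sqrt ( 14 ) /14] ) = [ - 57,-14, sqrt(17)/17,sqrt(5 ), pi , sqrt( 14), sqrt( 17), 43*sqrt (14) /14,15,61]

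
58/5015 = 58/5015 = 0.01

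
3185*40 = 127400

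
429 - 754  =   - 325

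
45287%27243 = 18044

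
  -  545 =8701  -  9246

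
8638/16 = 4319/8 =539.88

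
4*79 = 316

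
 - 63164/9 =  - 63164/9 = - 7018.22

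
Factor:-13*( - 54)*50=2^2*3^3*5^2*13^1 = 35100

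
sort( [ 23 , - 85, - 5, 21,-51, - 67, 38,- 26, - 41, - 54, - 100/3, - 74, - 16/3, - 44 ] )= [-85, - 74, - 67,  -  54, - 51, - 44, - 41, - 100/3, - 26, - 16/3, - 5, 21, 23, 38]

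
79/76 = 1+ 3/76 = 1.04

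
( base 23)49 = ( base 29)3E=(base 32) 35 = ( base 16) 65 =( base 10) 101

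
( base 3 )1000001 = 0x2da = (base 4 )23122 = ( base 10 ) 730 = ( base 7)2062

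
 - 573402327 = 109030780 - 682433107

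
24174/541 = 44 + 370/541 = 44.68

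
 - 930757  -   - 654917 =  - 275840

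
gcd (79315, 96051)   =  1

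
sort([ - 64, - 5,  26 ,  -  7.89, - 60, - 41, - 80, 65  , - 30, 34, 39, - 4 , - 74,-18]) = [- 80, -74, - 64, - 60,  -  41,-30,  -  18 ,-7.89, -5,  -  4,26 , 34,39,  65 ] 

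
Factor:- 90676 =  - 2^2*22669^1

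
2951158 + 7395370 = 10346528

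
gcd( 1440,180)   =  180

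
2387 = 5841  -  3454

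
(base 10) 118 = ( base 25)4I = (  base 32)3M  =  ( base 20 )5I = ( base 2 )1110110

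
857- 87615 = -86758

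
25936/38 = 682 + 10/19 = 682.53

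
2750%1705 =1045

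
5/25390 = 1/5078 = 0.00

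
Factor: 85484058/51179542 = 42742029/25589771 =3^1* 11^1*17^1*61^1*1249^1*25589771^(-1)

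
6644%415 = 4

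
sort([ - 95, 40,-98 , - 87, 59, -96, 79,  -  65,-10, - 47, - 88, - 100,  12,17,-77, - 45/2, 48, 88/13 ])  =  [-100,-98, -96, - 95,- 88, - 87, - 77, - 65,-47,  -  45/2 , - 10, 88/13, 12, 17 , 40,48, 59, 79]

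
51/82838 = 51/82838=0.00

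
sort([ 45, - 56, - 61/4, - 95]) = [ - 95, - 56, - 61/4,45 ] 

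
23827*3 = 71481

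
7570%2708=2154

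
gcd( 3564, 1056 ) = 132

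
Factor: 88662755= 5^1*17732551^1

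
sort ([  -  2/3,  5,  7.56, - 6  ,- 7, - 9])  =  [-9, -7,-6, - 2/3, 5, 7.56 ] 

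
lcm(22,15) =330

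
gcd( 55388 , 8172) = 908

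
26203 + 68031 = 94234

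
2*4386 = 8772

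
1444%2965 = 1444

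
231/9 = 25 + 2/3 = 25.67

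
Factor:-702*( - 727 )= 510354 = 2^1*3^3*13^1*727^1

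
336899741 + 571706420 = 908606161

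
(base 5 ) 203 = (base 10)53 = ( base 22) 29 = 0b110101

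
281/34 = 8 + 9/34 = 8.26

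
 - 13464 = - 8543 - 4921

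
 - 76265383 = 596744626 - 673010009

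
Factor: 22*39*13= 11154 = 2^1*3^1 * 11^1*13^2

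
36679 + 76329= 113008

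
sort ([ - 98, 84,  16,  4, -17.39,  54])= [ - 98,-17.39,4,16,54, 84]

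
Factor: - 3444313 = -3444313^1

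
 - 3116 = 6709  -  9825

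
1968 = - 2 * ( - 984)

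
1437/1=1437 = 1437.00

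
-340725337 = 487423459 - 828148796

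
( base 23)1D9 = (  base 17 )2F4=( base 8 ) 1505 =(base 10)837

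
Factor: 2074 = 2^1*17^1*61^1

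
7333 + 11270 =18603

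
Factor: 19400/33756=50/87 =2^1*3^( - 1) * 5^2*29^( - 1)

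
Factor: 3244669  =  1151^1 * 2819^1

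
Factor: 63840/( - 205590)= - 304/979 = - 2^4*11^ ( -1)*19^1*89^( - 1 )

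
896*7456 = 6680576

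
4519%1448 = 175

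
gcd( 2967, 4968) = 69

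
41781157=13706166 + 28074991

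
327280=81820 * 4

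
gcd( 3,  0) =3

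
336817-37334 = 299483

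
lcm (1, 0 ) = 0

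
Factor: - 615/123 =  - 5 = - 5^1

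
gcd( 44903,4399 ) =83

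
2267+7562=9829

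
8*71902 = 575216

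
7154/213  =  7154/213 = 33.59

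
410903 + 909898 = 1320801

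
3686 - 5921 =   -  2235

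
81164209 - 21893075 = 59271134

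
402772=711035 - 308263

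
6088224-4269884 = 1818340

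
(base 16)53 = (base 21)3K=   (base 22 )3H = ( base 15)58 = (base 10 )83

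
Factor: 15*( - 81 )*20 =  - 24300=-2^2*3^5*5^2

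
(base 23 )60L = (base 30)3gf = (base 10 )3195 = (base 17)b0g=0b110001111011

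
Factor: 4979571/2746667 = 3^1 * 7^( - 1)*11^( - 1)*37^1*113^1*397^1 * 35671^( - 1 ) 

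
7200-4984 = 2216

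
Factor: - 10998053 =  - 11^3*8263^1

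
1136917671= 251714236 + 885203435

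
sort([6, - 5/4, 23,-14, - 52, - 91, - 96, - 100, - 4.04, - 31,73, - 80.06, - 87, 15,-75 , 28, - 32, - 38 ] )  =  [-100, - 96, - 91, - 87, - 80.06, - 75, - 52, - 38, - 32,-31, - 14, - 4.04, - 5/4, 6,15, 23 , 28  ,  73]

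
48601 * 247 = 12004447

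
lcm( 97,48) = 4656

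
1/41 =1/41 = 0.02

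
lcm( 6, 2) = 6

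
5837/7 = 5837/7 = 833.86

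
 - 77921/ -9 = 77921/9 = 8657.89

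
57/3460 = 57/3460 = 0.02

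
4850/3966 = 2425/1983 = 1.22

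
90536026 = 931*97246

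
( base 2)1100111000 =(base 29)SC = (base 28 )11c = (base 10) 824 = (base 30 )RE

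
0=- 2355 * 0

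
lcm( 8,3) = 24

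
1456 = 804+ 652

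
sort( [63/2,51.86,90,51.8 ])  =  [ 63/2,51.8,51.86, 90]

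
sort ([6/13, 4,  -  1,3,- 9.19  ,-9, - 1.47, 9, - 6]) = [ - 9.19, - 9, - 6, - 1.47, -1,  6/13, 3,4, 9] 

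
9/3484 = 9/3484 = 0.00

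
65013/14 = 4643  +  11/14 = 4643.79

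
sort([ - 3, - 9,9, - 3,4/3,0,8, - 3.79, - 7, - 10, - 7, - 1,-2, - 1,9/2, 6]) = [- 10, - 9,-7, - 7, - 3.79, - 3 , - 3,  -  2,-1,-1 , 0, 4/3 , 9/2, 6,8,9 ]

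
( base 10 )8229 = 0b10000000100101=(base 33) 7ic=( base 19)13F2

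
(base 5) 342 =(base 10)97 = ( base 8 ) 141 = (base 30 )37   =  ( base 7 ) 166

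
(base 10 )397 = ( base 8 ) 615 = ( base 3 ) 112201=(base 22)I1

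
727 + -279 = 448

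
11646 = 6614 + 5032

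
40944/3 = 13648  =  13648.00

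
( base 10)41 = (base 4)221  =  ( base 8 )51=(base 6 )105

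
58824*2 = 117648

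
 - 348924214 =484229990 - 833154204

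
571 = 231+340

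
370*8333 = 3083210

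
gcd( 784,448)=112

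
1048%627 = 421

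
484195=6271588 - 5787393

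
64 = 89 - 25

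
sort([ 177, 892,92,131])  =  [ 92,131 , 177, 892]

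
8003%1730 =1083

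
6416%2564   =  1288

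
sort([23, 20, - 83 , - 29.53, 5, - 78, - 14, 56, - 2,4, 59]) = [ - 83, - 78,-29.53 , - 14 , - 2, 4,5,  20,23, 56,59 ] 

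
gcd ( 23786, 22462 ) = 2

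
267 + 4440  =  4707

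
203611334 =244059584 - 40448250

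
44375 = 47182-2807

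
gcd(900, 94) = 2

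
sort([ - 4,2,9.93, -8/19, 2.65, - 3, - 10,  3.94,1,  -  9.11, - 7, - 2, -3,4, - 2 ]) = [-10, - 9.11, - 7, - 4,- 3, - 3, - 2, - 2, - 8/19,  1, 2,2.65,  3.94,4, 9.93]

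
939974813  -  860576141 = 79398672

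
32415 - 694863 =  - 662448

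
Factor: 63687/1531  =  3^1*13^1*23^1*71^1*1531^( - 1 ) 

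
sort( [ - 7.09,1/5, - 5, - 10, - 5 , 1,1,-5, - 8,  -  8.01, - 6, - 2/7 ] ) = [ - 10, - 8.01, - 8,-7.09, - 6, - 5, - 5, - 5,  -  2/7,1/5,  1 , 1]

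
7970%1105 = 235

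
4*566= 2264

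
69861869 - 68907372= 954497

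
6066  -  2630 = 3436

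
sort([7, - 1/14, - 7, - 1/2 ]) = [ - 7, - 1/2, - 1/14,7]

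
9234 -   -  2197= 11431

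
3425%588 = 485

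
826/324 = 2 + 89/162 = 2.55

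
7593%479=408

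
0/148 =0 =0.00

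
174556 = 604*289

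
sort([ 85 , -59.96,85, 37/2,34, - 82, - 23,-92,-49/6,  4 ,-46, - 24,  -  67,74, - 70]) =[ - 92, - 82, - 70, -67, - 59.96, - 46, - 24,-23, - 49/6,4, 37/2, 34, 74, 85, 85]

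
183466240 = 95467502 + 87998738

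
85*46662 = 3966270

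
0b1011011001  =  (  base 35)KT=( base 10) 729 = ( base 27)100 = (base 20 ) 1G9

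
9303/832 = 9303/832 = 11.18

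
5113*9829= 50255677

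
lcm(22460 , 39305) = 157220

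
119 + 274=393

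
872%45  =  17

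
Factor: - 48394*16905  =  -2^1*3^1*5^1*7^2*23^1*24197^1 = -  818100570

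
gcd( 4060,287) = 7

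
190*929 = 176510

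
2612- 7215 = - 4603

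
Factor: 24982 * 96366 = 2^2 * 3^1  *12491^1*16061^1 =2407415412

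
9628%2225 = 728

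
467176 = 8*58397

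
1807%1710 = 97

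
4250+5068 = 9318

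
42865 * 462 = 19803630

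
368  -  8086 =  - 7718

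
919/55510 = 919/55510 = 0.02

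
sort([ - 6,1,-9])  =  [ - 9, - 6, 1] 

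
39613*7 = 277291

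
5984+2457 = 8441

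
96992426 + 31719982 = 128712408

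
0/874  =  0 = 0.00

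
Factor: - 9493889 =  - 9493889^1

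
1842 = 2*921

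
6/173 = 6/173=0.03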